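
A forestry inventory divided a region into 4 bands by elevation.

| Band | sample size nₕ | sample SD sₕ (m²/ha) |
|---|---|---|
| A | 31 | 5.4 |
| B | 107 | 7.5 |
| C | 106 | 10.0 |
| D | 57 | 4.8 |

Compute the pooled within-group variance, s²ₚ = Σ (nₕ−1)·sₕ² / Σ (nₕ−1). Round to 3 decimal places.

A: (31−1)·5.4² = 30·29.16 = 874.8
B: (107−1)·7.5² = 106·56.25 = 5962.5
C: (106−1)·10.0² = 105·100 = 10500
D: (57−1)·4.8² = 56·23.04 = 1290.24
Numerator = 18627.54; denominator = Σ(nₕ−1) = 297.
s²ₚ = 18627.54/297 = 62.71899... → 62.719.

62.719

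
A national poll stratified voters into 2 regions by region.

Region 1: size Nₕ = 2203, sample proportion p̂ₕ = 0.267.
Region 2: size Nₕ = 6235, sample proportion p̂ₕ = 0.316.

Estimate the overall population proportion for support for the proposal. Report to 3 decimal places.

0.303

N = 2203 + 6235 = 8438.
Overall proportion = Σ (Nₕ/N)·p̂ₕ.
Σ Nₕp̂ₕ = 588.201 + 1970.26 = 2558.461.
2558.461 / 8438 = 0.30321... → 0.303.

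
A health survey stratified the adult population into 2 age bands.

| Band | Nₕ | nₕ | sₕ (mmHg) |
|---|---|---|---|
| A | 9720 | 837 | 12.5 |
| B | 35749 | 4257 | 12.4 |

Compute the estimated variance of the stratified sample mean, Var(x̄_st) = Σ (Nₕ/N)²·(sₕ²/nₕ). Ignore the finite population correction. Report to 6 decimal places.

N = 45469. Term for each stratum: Wₕ²sₕ²/nₕ.
Var(x̄_st) = 0.008530928 + 0.022327326 = 0.030858254 → 0.030858.

0.030858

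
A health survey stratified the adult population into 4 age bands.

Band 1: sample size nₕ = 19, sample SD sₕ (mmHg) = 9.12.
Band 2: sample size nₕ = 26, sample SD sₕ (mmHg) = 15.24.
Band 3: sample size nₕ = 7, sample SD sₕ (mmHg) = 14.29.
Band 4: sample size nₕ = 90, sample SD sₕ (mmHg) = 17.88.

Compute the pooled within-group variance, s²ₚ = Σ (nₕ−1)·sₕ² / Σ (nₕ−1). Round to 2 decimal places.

1: (19−1)·9.12² = 18·83.1744 = 1497.1392
2: (26−1)·15.24² = 25·232.2576 = 5806.44
3: (7−1)·14.29² = 6·204.2041 = 1225.2246
4: (90−1)·17.88² = 89·319.6944 = 28452.8016
Numerator = 36981.6054; denominator = Σ(nₕ−1) = 138.
s²ₚ = 36981.6054/138 = 267.9826... → 267.98.

267.98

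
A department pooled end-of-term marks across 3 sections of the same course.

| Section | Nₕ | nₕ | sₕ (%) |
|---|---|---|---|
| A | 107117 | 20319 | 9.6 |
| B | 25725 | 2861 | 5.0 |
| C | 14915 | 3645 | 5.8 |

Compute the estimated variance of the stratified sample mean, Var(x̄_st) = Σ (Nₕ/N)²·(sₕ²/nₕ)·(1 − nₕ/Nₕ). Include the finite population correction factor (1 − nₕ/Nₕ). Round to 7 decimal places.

0.0022380

N = 147757. Term for each stratum: Wₕ²sₕ²/nₕ·(1−nₕ/Nₕ).
Var(x̄_st) = 0.0019315774 + 0.0002354147 + 0.0000710574 = 0.0022380496 → 0.0022380.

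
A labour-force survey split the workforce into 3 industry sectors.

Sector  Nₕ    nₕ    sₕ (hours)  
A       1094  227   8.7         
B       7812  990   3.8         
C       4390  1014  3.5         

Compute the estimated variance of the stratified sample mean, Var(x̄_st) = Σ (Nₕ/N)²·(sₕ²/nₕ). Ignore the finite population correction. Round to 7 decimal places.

0.0086096

N = 13296; Wₕ = Nₕ/N.
sector A: (1094/13296)²·8.7²/227 = 0.0022573832
sector B: (7812/13296)²·3.8²/990 = 0.0050351737
sector C: (4390/13296)²·3.5²/1014 = 0.0013169981
Sum = 0.0086095550 → 0.0086096.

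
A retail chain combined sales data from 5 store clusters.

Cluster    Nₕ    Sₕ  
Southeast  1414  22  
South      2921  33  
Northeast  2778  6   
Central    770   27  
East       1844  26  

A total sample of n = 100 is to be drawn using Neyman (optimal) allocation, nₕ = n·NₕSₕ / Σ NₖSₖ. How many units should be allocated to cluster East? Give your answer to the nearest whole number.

23

Σ NₕSₕ = 1414·22 + 2921·33 + 2778·6 + 770·27 + 1844·26 = 212903.
Share for East: 47944/212903 = 0.22519.
n_East = 100 × 0.22519 = 22.519... → 23.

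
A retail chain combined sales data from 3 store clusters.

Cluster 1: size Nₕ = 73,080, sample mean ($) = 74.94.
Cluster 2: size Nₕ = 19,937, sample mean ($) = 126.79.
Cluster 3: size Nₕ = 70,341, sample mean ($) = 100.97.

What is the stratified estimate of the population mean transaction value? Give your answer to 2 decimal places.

N = 73080 + 19937 + 70341 = 163358.
Weight each subgroup mean by Nₕ/N and sum.
Σ Nₕx̄ₕ = 73080·74.94 + 19937·126.79 + 70341·100.97 = 5476615.2 + 2527812.23 + 7102330.77 = 15106758.2.
Divide by N: 15106758.2 / 163358 = 92.4764... → 92.48.

92.48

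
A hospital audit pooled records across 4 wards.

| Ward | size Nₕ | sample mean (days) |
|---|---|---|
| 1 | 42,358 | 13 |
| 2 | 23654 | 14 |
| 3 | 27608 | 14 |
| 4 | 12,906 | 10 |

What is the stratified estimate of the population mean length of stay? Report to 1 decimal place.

13.1

N = 106526; weights Wₕ = Nₕ/N = (0.3976, 0.2220, 0.2592, 0.1212).
x̄_st = Σ Wₕ·x̄ₕ = 0.3976·13 + 0.2220·14 + 0.2592·14 + 0.1212·10 ≈ 13.118...
→ 13.1.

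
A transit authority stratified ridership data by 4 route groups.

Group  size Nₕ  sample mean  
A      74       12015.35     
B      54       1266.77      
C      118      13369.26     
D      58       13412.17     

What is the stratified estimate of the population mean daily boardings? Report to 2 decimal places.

x̄_st = (Σ Nₕx̄ₕ) / (Σ Nₕ) = (74·12015.35 + 54·1266.77 + 118·13369.26 + 58·13412.17) / 304
= 3313020.02 / 304 = 10898.0922... → 10898.09.

10898.09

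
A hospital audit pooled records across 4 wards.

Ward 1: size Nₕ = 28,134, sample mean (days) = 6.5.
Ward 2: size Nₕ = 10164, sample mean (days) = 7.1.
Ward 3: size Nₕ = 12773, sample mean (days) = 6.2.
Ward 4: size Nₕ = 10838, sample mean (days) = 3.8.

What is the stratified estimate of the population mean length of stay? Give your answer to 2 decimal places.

6.06

N = 61909; weights Wₕ = Nₕ/N = (0.4544, 0.1642, 0.2063, 0.1751).
x̄_st = Σ Wₕ·x̄ₕ = 0.4544·6.5 + 0.1642·7.1 + 0.2063·6.2 + 0.1751·3.8 ≈ 6.0639...
→ 6.06.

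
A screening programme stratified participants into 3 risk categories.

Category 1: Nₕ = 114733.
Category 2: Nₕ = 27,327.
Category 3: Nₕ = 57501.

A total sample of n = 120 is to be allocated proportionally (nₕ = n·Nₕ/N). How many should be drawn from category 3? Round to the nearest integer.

35

N = 114733 + 27327 + 57501 = 199561.
n_3 = 120·57501/199561 = 34.576... → 35.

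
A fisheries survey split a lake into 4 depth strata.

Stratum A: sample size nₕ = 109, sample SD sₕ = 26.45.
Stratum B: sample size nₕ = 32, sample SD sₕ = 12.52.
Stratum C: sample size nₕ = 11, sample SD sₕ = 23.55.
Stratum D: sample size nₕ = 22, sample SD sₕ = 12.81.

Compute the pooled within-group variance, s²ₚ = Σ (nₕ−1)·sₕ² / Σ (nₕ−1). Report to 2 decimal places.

A: (109−1)·26.45² = 108·699.6025 = 75557.07
B: (32−1)·12.52² = 31·156.7504 = 4859.2624
C: (11−1)·23.55² = 10·554.6025 = 5546.025
D: (22−1)·12.81² = 21·164.0961 = 3446.0181
Numerator = 89408.3755; denominator = Σ(nₕ−1) = 170.
s²ₚ = 89408.3755/170 = 525.9316... → 525.93.

525.93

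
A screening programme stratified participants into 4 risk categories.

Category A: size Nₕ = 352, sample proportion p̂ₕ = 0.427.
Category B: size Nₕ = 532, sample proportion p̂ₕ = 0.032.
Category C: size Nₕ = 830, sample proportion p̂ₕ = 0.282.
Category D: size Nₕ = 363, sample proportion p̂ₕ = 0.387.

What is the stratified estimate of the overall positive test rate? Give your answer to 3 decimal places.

Wₕ = Nₕ/N with N = 2077: 0.1695, 0.2561, 0.3996, 0.1748.
p̂_st = 0.1695·0.427 + 0.2561·0.032 + 0.3996·0.282 + 0.1748·0.387 ≈ 0.26089... → 0.261.

0.261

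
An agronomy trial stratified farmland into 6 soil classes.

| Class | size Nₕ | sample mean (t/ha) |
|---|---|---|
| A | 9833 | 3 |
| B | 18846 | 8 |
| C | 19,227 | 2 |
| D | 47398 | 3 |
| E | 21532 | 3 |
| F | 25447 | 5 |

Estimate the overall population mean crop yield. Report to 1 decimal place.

3.9

N = 142283; weights Wₕ = Nₕ/N = (0.0691, 0.1325, 0.1351, 0.3331, 0.1513, 0.1788).
x̄_st = Σ Wₕ·x̄ₕ = 0.0691·3 + 0.1325·8 + 0.1351·2 + 0.3331·3 + 0.1513·3 + 0.1788·5 ≈ 3.885...
→ 3.9.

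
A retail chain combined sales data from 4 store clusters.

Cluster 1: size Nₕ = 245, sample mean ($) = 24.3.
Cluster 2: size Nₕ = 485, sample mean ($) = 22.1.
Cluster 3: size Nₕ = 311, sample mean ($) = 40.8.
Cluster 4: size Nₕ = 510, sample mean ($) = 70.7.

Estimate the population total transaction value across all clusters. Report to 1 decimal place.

1: 245·24.3 = 5953.5
2: 485·22.1 = 10718.5
3: 311·40.8 = 12688.8
4: 510·70.7 = 36057
τ̂ = Σ Nₕx̄ₕ = 65417.8.

65417.8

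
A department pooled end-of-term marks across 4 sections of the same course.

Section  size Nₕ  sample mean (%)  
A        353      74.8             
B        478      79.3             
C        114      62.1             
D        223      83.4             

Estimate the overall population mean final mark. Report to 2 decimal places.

N = 353 + 478 + 114 + 223 = 1168.
Weight each subgroup mean by Nₕ/N and sum.
Σ Nₕx̄ₕ = 353·74.8 + 478·79.3 + 114·62.1 + 223·83.4 = 26404.4 + 37905.4 + 7079.4 + 18598.2 = 89987.4.
Divide by N: 89987.4 / 1168 = 77.0440... → 77.04.

77.04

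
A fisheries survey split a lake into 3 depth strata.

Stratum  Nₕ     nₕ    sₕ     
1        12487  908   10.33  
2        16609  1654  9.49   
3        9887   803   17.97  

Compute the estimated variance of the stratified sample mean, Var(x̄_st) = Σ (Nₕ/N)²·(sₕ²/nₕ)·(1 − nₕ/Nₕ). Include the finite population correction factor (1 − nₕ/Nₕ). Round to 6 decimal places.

0.043848

N = 38983; Wₕ = Nₕ/N.
stratum 1: (12487/38983)²·10.33²/908·(1 − 908/12487) = 0.011181329
stratum 2: (16609/38983)²·9.49²/1654·(1 − 1654/16609) = 0.008899719
stratum 3: (9887/38983)²·17.97²/803·(1 − 803/9887) = 0.023766857
Sum = 0.043847906 → 0.043848.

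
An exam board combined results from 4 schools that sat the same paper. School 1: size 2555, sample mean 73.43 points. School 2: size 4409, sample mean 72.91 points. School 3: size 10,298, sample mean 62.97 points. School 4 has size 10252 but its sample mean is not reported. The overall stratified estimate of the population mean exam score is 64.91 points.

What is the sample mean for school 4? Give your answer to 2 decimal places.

61.29

N = 2555 + 4409 + 10298 + 10252 = 27514.
Overall total = μ·N = 64.91·27514 = 1785933.74.
Subtract the known strata: 2555·73.43 + 4409·72.91 + 10298·62.97 = 1157538.9.
Remaining total for school 4: 1785933.74 − 1157538.9 = 628394.84.
Divide by its size: 628394.84 / 10252 = 61.2949... → 61.29.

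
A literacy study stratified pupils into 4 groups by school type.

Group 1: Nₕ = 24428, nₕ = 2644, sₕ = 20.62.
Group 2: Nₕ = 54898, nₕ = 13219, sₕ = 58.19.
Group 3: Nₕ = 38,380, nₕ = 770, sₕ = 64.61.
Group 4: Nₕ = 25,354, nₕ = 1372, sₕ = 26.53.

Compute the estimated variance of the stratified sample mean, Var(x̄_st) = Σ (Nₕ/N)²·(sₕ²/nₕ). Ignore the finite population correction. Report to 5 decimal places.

0.44872

N = 143060. Term for each stratum: Wₕ²sₕ²/nₕ.
Var(x̄_st) = 0.00468873 + 0.03772026 + 0.39019550 + 0.01611302 = 0.44871751 → 0.44872.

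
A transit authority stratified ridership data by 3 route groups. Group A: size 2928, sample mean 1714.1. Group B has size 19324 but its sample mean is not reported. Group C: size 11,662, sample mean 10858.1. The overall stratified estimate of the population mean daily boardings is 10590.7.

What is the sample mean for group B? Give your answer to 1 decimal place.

11774.3

Σ Nₕx̄ₕ = N·μ, so 19324·x̄_B = 33914·10590.7 − (2928·1714.1 + 11662·10858.1).
= 359172999.8 − 131646047 = 227526952.8.
x̄_B = 227526952.8 / 19324 = 11774.320... → 11774.3.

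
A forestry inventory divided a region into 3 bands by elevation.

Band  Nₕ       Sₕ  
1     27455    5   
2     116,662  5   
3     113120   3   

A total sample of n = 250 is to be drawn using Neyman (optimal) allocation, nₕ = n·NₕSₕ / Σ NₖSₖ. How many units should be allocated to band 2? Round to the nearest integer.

Σ NₕSₕ = 27455·5 + 116662·5 + 113120·3 = 1059945.
Share for 2: 583310/1059945 = 0.55032.
n_2 = 250 × 0.55032 = 137.580... → 138.

138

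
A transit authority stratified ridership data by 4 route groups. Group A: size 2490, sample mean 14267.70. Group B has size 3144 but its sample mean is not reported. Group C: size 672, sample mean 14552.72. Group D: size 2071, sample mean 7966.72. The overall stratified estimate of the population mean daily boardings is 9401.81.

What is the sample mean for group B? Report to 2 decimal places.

N = 2490 + 3144 + 672 + 2071 = 8377.
Overall total = μ·N = 9401.81·8377 = 78758962.37.
Subtract the known strata: 2490·14267.70 + 672·14552.72 + 2071·7966.72 = 61805077.96.
Remaining total for group B: 78758962.37 − 61805077.96 = 16953884.41.
Divide by its size: 16953884.41 / 3144 = 5392.4569... → 5392.46.

5392.46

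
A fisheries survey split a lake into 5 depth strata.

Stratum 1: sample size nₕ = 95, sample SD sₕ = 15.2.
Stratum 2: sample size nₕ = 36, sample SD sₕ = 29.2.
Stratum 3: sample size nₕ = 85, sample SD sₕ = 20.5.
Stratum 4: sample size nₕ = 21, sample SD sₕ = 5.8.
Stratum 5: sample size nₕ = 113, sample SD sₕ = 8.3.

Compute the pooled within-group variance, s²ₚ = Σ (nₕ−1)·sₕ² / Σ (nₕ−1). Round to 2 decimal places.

Degrees of freedom: 94 + 35 + 84 + 20 + 112 = 345.
Σ(nₕ−1)sₕ² = 94·231.04 + 35·852.64 + 84·420.25 + 20·33.64 + 112·68.89 = 95249.64.
s²ₚ = 95249.64 / 345 = 276.0859... → 276.09.

276.09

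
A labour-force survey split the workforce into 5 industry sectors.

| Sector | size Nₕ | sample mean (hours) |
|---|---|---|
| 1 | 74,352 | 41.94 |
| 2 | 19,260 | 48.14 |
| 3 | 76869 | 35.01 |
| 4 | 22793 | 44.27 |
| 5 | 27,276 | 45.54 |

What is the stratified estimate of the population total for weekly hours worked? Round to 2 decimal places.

Estimate total by summing Nₕ·x̄ₕ over strata.
74352·41.94 + 19260·48.14 + 76869·35.01 + 22793·44.27 + 27276·45.54 = 3118322.88 + 927176.4 + 2691183.69 + 1009046.11 + 1242149.04 = 8987878.12.

8987878.12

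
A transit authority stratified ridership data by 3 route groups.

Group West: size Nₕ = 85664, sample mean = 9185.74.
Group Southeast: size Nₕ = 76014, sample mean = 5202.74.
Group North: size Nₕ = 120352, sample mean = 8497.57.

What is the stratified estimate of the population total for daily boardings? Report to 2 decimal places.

2205067854.36

West: 85664·9185.74 = 786887231.36
Southeast: 76014·5202.74 = 395481078.36
North: 120352·8497.57 = 1022699544.64
τ̂ = Σ Nₕx̄ₕ = 2205067854.36.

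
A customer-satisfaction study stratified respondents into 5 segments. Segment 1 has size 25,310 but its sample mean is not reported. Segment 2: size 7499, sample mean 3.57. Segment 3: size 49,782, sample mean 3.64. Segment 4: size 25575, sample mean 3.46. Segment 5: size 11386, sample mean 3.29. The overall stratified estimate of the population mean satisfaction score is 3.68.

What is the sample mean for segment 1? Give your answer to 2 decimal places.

Σ Nₕx̄ₕ = N·μ, so 25310·x̄_1 = 119552·3.68 − (7499·3.57 + 49782·3.64 + 25575·3.46 + 11386·3.29).
= 439951.36 − 333927.35 = 106024.01.
x̄_1 = 106024.01 / 25310 = 4.1890... → 4.19.

4.19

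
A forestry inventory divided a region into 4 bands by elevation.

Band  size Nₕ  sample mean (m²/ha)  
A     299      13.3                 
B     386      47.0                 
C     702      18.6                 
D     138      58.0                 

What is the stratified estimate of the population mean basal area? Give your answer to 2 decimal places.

x̄_st = (Σ Nₕx̄ₕ) / (Σ Nₕ) = (299·13.3 + 386·47.0 + 702·18.6 + 138·58.0) / 1525
= 43179.9 / 1525 = 28.3147... → 28.31.

28.31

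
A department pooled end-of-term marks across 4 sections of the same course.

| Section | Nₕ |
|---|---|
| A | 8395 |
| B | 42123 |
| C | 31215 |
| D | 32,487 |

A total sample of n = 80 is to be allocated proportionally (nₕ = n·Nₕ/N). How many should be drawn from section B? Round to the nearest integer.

30

N = 8395 + 42123 + 31215 + 32487 = 114220.
n_B = 80·42123/114220 = 29.503... → 30.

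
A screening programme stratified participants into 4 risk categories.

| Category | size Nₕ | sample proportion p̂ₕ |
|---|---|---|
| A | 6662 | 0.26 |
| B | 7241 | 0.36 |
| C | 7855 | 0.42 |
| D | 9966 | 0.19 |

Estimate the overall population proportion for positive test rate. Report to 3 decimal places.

0.300

Wₕ = Nₕ/N with N = 31724: 0.2100, 0.2282, 0.2476, 0.3141.
p̂_st = 0.2100·0.26 + 0.2282·0.36 + 0.2476·0.42 + 0.3141·0.19 ≈ 0.30045... → 0.300.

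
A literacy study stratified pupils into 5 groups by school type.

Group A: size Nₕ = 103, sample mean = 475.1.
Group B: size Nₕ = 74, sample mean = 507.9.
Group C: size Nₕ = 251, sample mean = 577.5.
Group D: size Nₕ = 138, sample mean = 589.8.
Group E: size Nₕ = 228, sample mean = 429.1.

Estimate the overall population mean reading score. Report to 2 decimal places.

517.25

x̄_st = (Σ Nₕx̄ₕ) / (Σ Nₕ) = (103·475.1 + 74·507.9 + 251·577.5 + 138·589.8 + 228·429.1) / 794
= 410699.6 / 794 = 517.2539... → 517.25.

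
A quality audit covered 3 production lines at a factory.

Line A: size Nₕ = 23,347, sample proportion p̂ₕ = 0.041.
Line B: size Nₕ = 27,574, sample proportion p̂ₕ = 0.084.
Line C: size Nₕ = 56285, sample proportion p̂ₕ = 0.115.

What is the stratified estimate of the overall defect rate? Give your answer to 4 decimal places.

Wₕ = Nₕ/N with N = 107206: 0.2178, 0.2572, 0.5250.
p̂_st = 0.2178·0.041 + 0.2572·0.084 + 0.5250·0.115 ≈ 0.090911... → 0.0909.

0.0909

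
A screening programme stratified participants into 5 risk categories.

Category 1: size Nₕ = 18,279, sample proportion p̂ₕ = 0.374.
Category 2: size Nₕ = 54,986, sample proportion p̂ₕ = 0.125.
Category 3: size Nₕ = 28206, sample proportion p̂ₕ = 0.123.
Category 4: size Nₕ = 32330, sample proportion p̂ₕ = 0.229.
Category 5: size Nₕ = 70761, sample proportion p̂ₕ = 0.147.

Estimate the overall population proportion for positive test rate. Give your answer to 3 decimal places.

0.171

Wₕ = Nₕ/N with N = 204562: 0.0894, 0.2688, 0.1379, 0.1580, 0.3459.
p̂_st = 0.0894·0.374 + 0.2688·0.125 + 0.1379·0.123 + 0.1580·0.229 + 0.3459·0.147 ≈ 0.17102... → 0.171.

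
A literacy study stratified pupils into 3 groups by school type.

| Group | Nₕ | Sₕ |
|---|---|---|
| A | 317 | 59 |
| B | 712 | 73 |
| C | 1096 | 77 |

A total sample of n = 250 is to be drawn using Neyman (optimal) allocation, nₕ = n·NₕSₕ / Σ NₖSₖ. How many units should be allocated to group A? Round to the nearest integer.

A: NₕSₕ = 317·59 = 18703
B: NₕSₕ = 712·73 = 51976
C: NₕSₕ = 1096·77 = 84392
Σ NₕSₕ = 155071.
n_A = 250·18703/155071 = 30.152... → 30.

30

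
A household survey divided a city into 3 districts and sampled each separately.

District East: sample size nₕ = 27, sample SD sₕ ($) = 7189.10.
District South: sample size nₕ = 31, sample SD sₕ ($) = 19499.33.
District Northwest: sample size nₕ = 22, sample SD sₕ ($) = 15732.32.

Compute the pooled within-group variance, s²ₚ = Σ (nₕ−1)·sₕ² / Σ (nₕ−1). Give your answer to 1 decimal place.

233092233.6

East: (27−1)·7189.10² = 26·51683158.81 = 1343762129.06
South: (31−1)·19499.33² = 30·380223870.4489 = 11406716113.467
Northwest: (22−1)·15732.32² = 21·247505892.5824 = 5197623744.2304
Numerator = 17948101986.7574; denominator = Σ(nₕ−1) = 77.
s²ₚ = 17948101986.7574/77 = 233092233.594... → 233092233.6.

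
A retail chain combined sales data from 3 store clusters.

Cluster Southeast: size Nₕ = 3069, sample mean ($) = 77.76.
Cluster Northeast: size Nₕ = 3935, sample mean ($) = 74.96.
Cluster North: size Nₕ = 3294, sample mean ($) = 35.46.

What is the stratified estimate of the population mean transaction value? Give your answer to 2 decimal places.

N = 3069 + 3935 + 3294 = 10298.
The stratified mean weights each stratum mean by its population share Nₕ/N.
Σ Nₕx̄ₕ = 3069·77.76 + 3935·74.96 + 3294·35.46 = 238645.44 + 294967.6 + 116805.24 = 650418.28.
Divide by N: 650418.28 / 10298 = 63.1597... → 63.16.

63.16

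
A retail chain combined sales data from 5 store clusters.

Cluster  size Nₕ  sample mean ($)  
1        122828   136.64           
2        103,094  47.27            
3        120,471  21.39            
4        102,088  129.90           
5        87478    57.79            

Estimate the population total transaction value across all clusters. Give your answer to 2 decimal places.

1: 122828·136.64 = 16783217.92
2: 103094·47.27 = 4873253.38
3: 120471·21.39 = 2576874.69
4: 102088·129.90 = 13261231.2
5: 87478·57.79 = 5055353.62
τ̂ = Σ Nₕx̄ₕ = 42549930.81.

42549930.81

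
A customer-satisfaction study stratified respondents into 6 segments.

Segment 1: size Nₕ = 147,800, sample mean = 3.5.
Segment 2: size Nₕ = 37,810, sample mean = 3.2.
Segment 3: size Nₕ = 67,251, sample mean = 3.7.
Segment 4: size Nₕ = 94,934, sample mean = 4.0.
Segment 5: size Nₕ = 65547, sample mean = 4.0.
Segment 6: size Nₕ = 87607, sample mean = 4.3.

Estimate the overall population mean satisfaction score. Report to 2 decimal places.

N = 500949; weights Wₕ = Nₕ/N = (0.2950, 0.0755, 0.1342, 0.1895, 0.1308, 0.1749).
x̄_st = Σ Wₕ·x̄ₕ = 0.2950·3.5 + 0.0755·3.2 + 0.1342·3.7 + 0.1895·4.0 + 0.1308·4.0 + 0.1749·4.3 ≈ 3.8043...
→ 3.80.

3.80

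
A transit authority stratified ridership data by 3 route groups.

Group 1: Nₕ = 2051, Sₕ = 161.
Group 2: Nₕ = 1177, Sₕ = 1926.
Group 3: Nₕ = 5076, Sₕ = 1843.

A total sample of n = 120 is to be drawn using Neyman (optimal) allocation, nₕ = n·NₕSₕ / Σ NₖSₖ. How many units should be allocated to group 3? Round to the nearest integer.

94

1: NₕSₕ = 2051·161 = 330211
2: NₕSₕ = 1177·1926 = 2266902
3: NₕSₕ = 5076·1843 = 9355068
Σ NₕSₕ = 11952181.
n_3 = 120·9355068/11952181 = 93.925... → 94.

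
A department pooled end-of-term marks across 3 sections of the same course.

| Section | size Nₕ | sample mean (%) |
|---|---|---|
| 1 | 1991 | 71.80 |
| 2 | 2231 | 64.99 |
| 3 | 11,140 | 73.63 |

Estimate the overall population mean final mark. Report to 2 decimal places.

72.14

N = 1991 + 2231 + 11140 = 15362.
Weight each subgroup mean by Nₕ/N and sum.
Σ Nₕx̄ₕ = 1991·71.80 + 2231·64.99 + 11140·73.63 = 142953.8 + 144992.69 + 820238.2 = 1108184.69.
Divide by N: 1108184.69 / 15362 = 72.1380... → 72.14.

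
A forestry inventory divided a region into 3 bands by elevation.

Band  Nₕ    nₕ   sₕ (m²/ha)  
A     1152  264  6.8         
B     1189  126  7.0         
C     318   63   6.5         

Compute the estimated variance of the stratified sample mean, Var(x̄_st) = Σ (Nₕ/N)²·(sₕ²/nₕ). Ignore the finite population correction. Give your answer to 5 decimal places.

0.12023

N = 2659. Term for each stratum: Wₕ²sₕ²/nₕ.
Var(x̄_st) = 0.03287624 + 0.07775934 + 0.00959188 = 0.12022746 → 0.12023.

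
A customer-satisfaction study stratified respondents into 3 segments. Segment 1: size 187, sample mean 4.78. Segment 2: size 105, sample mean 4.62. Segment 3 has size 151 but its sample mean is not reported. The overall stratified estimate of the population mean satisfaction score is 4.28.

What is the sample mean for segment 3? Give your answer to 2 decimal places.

N = 187 + 105 + 151 = 443.
Overall total = μ·N = 4.28·443 = 1896.04.
Subtract the known strata: 187·4.78 + 105·4.62 = 1378.96.
Remaining total for segment 3: 1896.04 − 1378.96 = 517.08.
Divide by its size: 517.08 / 151 = 3.4244... → 3.42.

3.42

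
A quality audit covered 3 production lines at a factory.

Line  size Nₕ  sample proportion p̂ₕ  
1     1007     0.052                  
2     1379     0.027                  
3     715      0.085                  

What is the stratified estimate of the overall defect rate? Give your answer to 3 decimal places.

N = 1007 + 1379 + 715 = 3101.
Overall proportion = Σ (Nₕ/N)·p̂ₕ.
Σ Nₕp̂ₕ = 52.364 + 37.233 + 60.775 = 150.372.
150.372 / 3101 = 0.04849... → 0.048.

0.048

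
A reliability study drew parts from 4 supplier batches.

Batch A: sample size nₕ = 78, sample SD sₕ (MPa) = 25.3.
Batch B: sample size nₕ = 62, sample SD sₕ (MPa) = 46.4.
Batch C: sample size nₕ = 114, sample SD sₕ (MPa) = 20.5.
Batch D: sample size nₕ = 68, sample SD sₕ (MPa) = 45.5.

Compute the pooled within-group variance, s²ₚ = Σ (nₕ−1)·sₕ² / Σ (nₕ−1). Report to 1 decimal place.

A: (78−1)·25.3² = 77·640.09 = 49286.93
B: (62−1)·46.4² = 61·2152.96 = 131330.56
C: (114−1)·20.5² = 113·420.25 = 47488.25
D: (68−1)·45.5² = 67·2070.25 = 138706.75
Numerator = 366812.49; denominator = Σ(nₕ−1) = 318.
s²ₚ = 366812.49/318 = 1153.498... → 1153.5.

1153.5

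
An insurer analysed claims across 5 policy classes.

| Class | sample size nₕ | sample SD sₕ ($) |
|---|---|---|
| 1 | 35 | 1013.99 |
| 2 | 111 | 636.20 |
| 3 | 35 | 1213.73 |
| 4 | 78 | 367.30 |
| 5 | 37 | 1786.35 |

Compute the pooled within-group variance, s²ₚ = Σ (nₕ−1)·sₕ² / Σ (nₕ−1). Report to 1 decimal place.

1: (35−1)·1013.99² = 34·1028175.7201 = 34957974.4834
2: (111−1)·636.20² = 110·404750.44 = 44522548.4
3: (35−1)·1213.73² = 34·1473140.5129 = 50086777.4386
4: (78−1)·367.30² = 77·134909.29 = 10388015.33
5: (37−1)·1786.35² = 36·3191046.3225 = 114877667.61
Numerator = 254832983.262; denominator = Σ(nₕ−1) = 291.
s²ₚ = 254832983.262/291 = 875714.719... → 875714.7.

875714.7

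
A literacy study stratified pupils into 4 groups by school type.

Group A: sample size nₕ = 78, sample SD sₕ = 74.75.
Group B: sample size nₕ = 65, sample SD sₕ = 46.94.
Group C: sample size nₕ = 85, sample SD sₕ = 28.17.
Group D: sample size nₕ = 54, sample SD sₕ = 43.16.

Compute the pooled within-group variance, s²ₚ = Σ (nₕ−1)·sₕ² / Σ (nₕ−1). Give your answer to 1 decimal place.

2649.8

Degrees of freedom: 77 + 64 + 84 + 53 = 278.
Σ(nₕ−1)sₕ² = 77·5587.5625 + 64·2203.3636 + 84·793.5489 + 53·1862.7856 = 736643.3273.
s²ₚ = 736643.3273 / 278 = 2649.796... → 2649.8.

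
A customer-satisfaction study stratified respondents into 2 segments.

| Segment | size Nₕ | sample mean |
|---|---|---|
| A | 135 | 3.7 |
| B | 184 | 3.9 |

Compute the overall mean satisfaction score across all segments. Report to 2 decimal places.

3.82

N = 319; weights Wₕ = Nₕ/N = (0.4232, 0.5768).
x̄_st = Σ Wₕ·x̄ₕ = 0.4232·3.7 + 0.5768·3.9 ≈ 3.8154...
→ 3.82.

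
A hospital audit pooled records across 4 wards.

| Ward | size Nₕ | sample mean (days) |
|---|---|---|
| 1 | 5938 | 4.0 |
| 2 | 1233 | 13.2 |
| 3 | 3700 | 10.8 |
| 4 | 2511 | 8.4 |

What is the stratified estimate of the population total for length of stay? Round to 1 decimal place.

Population total = Σ Nₕ·x̄ₕ (each stratum's size times its mean).
5938·4.0 + 1233·13.2 + 3700·10.8 + 2511·8.4 = 23752 + 16275.6 + 39960 + 21092.4 = 101080.0.

101080.0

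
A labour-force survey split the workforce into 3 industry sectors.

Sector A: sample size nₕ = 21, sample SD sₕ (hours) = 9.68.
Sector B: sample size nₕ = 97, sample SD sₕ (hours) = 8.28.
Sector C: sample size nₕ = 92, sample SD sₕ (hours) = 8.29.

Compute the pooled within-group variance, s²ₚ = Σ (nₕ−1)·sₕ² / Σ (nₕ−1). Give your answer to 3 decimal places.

71.061

A: (21−1)·9.68² = 20·93.7024 = 1874.048
B: (97−1)·8.28² = 96·68.5584 = 6581.6064
C: (92−1)·8.29² = 91·68.7241 = 6253.8931
Numerator = 14709.5475; denominator = Σ(nₕ−1) = 207.
s²ₚ = 14709.5475/207 = 71.06062... → 71.061.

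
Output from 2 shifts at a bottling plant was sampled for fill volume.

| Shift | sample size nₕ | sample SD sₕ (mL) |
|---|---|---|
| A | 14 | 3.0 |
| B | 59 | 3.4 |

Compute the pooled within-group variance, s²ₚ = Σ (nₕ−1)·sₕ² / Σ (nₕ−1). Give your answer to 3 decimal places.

Degrees of freedom: 13 + 58 = 71.
Σ(nₕ−1)sₕ² = 13·9 + 58·11.56 = 787.48.
s²ₚ = 787.48 / 71 = 11.09127... → 11.091.

11.091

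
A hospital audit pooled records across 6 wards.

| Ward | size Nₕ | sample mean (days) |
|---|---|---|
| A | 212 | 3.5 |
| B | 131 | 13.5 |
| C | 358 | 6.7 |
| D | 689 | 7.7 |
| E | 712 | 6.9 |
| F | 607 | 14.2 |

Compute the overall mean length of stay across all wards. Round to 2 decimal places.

8.77

N = 2709; weights Wₕ = Nₕ/N = (0.0783, 0.0484, 0.1322, 0.2543, 0.2628, 0.2241).
x̄_st = Σ Wₕ·x̄ₕ = 0.0783·3.5 + 0.0484·13.5 + 0.1322·6.7 + 0.2543·7.7 + 0.2628·6.9 + 0.2241·14.2 ≈ 8.7658...
→ 8.77.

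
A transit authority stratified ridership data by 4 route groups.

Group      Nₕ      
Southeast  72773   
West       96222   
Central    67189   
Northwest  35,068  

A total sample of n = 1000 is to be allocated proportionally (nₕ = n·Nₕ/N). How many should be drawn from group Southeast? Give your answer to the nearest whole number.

Share of group Southeast = 72773/271252 = 0.26829.
Allocate 1000 × 0.26829 = 268.286... → 268.

268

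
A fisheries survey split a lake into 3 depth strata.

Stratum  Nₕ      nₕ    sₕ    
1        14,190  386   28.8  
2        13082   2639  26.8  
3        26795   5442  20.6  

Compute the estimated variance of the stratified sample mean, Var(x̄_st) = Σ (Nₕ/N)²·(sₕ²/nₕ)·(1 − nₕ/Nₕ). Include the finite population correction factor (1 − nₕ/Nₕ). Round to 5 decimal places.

N = 54067. Term for each stratum: Wₕ²sₕ²/nₕ·(1−nₕ/Nₕ).
Var(x̄_st) = 0.14398607 + 0.01271935 + 0.01526244 = 0.17196786 → 0.17197.

0.17197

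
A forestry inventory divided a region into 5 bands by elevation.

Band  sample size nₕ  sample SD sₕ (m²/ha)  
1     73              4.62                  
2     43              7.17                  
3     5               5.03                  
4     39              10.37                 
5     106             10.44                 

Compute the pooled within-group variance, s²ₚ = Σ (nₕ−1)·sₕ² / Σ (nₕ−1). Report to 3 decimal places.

74.053

1: (73−1)·4.62² = 72·21.3444 = 1536.7968
2: (43−1)·7.17² = 42·51.4089 = 2159.1738
3: (5−1)·5.03² = 4·25.3009 = 101.2036
4: (39−1)·10.37² = 38·107.5369 = 4086.4022
5: (106−1)·10.44² = 105·108.9936 = 11444.328
Numerator = 19327.9044; denominator = Σ(nₕ−1) = 261.
s²ₚ = 19327.9044/261 = 74.05327... → 74.053.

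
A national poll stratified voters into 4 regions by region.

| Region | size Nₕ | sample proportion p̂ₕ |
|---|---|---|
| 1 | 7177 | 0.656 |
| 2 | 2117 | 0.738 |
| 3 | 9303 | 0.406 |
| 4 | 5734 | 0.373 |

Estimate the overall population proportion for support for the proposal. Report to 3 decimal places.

0.501

N = 7177 + 2117 + 9303 + 5734 = 24331.
Overall proportion = Σ (Nₕ/N)·p̂ₕ.
Σ Nₕp̂ₕ = 4708.112 + 1562.346 + 3777.018 + 2138.782 = 12186.258.
12186.258 / 24331 = 0.50085... → 0.501.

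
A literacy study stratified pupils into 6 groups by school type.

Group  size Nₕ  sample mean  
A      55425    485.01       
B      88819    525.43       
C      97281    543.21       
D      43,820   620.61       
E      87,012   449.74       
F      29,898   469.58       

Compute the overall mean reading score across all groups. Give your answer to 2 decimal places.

514.01

x̄_st = (Σ Nₕx̄ₕ) / (Σ Nₕ) = (55425·485.01 + 88819·525.43 + 97281·543.21 + 43820·620.61 + 87012·449.74 + 29898·469.58) / 402255
= 206761268.35 / 402255 = 514.0055... → 514.01.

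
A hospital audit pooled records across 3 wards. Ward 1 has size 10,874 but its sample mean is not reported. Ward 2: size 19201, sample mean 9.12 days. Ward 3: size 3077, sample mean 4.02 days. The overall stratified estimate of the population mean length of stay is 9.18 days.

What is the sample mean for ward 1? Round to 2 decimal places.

10.75

Σ Nₕx̄ₕ = N·μ, so 10874·x̄_1 = 33152·9.18 − (19201·9.12 + 3077·4.02).
= 304335.36 − 187482.66 = 116852.7.
x̄_1 = 116852.7 / 10874 = 10.7461... → 10.75.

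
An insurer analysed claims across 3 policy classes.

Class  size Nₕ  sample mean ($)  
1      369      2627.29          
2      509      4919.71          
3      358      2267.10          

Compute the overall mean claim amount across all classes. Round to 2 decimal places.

x̄_st = (Σ Nₕx̄ₕ) / (Σ Nₕ) = (369·2627.29 + 509·4919.71 + 358·2267.10) / 1236
= 4285224.2 / 1236 = 3467.0099... → 3467.01.

3467.01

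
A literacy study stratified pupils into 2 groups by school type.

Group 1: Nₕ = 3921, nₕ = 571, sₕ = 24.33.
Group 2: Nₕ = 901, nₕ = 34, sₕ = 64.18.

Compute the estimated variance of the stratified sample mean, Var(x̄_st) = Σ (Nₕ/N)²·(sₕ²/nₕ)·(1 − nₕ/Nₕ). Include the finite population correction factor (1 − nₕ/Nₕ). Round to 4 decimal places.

N = 4822; Wₕ = Nₕ/N.
group 1: (3921/4822)²·24.33²/571·(1 − 571/3921) = 0.5856462
group 2: (901/4822)²·64.18²/34·(1 − 34/901) = 4.0701460
Sum = 4.6557922 → 4.6558.

4.6558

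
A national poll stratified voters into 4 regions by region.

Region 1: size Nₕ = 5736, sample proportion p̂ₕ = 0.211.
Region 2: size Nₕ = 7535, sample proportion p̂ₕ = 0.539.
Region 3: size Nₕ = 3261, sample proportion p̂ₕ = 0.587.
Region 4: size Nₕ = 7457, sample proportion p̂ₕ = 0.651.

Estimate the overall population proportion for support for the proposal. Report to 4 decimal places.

0.5019

Wₕ = Nₕ/N with N = 23989: 0.2391, 0.3141, 0.1359, 0.3109.
p̂_st = 0.2391·0.211 + 0.3141·0.539 + 0.1359·0.587 + 0.3109·0.651 ≈ 0.501912... → 0.5019.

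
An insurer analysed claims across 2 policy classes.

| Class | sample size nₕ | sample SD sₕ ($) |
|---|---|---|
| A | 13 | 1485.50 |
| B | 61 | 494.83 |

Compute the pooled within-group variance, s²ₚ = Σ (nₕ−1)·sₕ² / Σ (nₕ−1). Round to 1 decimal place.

A: (13−1)·1485.50² = 12·2206710.25 = 26480523
B: (61−1)·494.83² = 60·244856.7289 = 14691403.734
Numerator = 41171926.734; denominator = Σ(nₕ−1) = 72.
s²ₚ = 41171926.734/72 = 571832.316... → 571832.3.

571832.3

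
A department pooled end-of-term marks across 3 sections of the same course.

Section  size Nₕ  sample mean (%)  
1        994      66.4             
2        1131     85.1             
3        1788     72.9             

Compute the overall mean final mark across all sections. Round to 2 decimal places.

x̄_st = (Σ Nₕx̄ₕ) / (Σ Nₕ) = (994·66.4 + 1131·85.1 + 1788·72.9) / 3913
= 292594.9 / 3913 = 74.7751... → 74.78.

74.78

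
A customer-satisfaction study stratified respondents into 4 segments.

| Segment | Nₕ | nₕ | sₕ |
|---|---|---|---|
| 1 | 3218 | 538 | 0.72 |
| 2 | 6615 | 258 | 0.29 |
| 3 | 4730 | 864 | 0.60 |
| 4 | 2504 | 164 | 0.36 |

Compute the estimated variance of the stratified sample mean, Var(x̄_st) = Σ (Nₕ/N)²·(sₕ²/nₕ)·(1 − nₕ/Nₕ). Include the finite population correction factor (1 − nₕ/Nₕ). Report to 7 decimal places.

N = 17067; Wₕ = Nₕ/N.
segment 1: (3218/17067)²·0.72²/538·(1 − 538/3218) = 0.0000285292
segment 2: (6615/17067)²·0.29²/258·(1 − 258/6615) = 0.0000470591
segment 3: (4730/17067)²·0.60²/864·(1 − 864/4730) = 0.0000261576
segment 4: (2504/17067)²·0.36²/164·(1 − 164/2504) = 0.0000158963
Sum = 0.0001176422 → 0.0001176.

0.0001176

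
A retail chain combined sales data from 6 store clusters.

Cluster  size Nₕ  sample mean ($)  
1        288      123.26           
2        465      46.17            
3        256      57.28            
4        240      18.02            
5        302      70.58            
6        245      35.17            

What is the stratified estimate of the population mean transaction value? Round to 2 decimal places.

N = 1796; weights Wₕ = Nₕ/N = (0.1604, 0.2589, 0.1425, 0.1336, 0.1682, 0.1364).
x̄_st = Σ Wₕ·x̄ₕ = 0.1604·123.26 + 0.2589·46.17 + 0.1425·57.28 + 0.1336·18.02 + 0.1682·70.58 + 0.1364·35.17 ≈ 58.9578...
→ 58.96.

58.96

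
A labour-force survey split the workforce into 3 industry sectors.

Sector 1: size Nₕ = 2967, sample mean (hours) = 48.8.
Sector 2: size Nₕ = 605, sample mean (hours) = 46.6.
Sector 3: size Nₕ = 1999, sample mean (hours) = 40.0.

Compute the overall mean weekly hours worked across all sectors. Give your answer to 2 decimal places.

45.40

x̄_st = (Σ Nₕx̄ₕ) / (Σ Nₕ) = (2967·48.8 + 605·46.6 + 1999·40.0) / 5571
= 252942.6 / 5571 = 45.4034... → 45.40.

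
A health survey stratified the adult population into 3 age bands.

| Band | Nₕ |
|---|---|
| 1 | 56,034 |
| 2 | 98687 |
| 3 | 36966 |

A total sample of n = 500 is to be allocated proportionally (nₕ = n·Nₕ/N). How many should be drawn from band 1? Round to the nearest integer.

146

Share of band 1 = 56034/191687 = 0.29232.
Allocate 500 × 0.29232 = 146.160... → 146.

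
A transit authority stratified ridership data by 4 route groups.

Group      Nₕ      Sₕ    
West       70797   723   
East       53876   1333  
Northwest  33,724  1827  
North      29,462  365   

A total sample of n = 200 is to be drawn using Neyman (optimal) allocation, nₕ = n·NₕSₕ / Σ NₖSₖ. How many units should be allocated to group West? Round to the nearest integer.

Σ NₕSₕ = 70797·723 + 53876·1333 + 33724·1827 + 29462·365 = 195370317.
Share for West: 51186231/195370317 = 0.26200.
n_West = 200 × 0.26200 = 52.399... → 52.

52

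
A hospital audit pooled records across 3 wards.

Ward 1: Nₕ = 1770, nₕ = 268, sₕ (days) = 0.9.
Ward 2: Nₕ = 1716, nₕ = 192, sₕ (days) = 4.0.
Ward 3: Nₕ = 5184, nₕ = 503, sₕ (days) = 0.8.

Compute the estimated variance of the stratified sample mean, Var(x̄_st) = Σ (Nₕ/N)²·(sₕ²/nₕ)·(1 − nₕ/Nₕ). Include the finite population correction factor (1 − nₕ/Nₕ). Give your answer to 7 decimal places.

0.0034169

N = 8670; Wₕ = Nₕ/N.
ward 1: (1770/8670)²·0.9²/268·(1 − 268/1770) = 0.0001068945
ward 2: (1716/8670)²·4.0²/192·(1 − 192/1716) = 0.0028992309
ward 3: (5184/8670)²·0.8²/503·(1 − 503/5184) = 0.0004107499
Sum = 0.0034168753 → 0.0034169.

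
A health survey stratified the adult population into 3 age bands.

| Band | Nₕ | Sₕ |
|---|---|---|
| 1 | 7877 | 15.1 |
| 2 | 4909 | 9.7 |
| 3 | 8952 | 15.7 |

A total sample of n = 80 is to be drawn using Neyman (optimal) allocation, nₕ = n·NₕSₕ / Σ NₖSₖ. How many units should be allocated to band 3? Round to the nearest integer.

Σ NₕSₕ = 7877·15.1 + 4909·9.7 + 8952·15.7 = 307106.4.
Share for 3: 140546.4/307106.4 = 0.45765.
n_3 = 80 × 0.45765 = 36.612... → 37.

37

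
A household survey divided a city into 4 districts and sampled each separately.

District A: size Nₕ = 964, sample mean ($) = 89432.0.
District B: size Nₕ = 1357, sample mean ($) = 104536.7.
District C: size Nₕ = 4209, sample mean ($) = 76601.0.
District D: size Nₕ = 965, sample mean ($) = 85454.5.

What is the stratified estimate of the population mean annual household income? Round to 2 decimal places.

84449.09

N = 964 + 1357 + 4209 + 965 = 7495.
The stratified mean weights each stratum mean by its population share Nₕ/N.
Σ Nₕx̄ₕ = 964·89432.0 + 1357·104536.7 + 4209·76601.0 + 965·85454.5 = 86212448 + 141856301.9 + 322413609 + 82463592.5 = 632945951.4.
Divide by N: 632945951.4 / 7495 = 84449.0929... → 84449.09.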